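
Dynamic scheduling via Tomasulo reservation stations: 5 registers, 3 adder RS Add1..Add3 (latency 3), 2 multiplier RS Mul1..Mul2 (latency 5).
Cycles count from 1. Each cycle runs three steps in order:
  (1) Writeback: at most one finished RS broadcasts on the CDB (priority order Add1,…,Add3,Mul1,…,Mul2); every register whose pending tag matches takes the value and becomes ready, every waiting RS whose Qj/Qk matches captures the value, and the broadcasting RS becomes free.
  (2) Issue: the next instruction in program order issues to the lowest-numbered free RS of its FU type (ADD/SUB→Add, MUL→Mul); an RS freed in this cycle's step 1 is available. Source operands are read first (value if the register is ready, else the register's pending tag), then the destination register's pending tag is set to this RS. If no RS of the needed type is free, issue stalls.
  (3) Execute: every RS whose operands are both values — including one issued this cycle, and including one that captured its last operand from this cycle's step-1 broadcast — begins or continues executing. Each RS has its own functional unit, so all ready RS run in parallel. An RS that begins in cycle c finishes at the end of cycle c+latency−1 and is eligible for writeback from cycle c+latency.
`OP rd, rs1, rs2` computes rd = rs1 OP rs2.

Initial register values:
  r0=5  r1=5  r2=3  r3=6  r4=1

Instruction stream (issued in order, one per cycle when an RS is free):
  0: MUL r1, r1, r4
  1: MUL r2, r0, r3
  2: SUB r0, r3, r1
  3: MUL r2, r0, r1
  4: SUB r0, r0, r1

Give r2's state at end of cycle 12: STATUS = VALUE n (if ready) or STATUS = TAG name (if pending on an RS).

cycle 1: issue MUL r1<-Mul1 // r0:5,r1:Mul1,r2:3,r3:6,r4:1
cycle 2: issue MUL r2<-Mul2 // r0:5,r1:Mul1,r2:Mul2,r3:6,r4:1
cycle 3: issue SUB r0<-Add1 // r0:Add1,r1:Mul1,r2:Mul2,r3:6,r4:1
cycle 4: stall // r0:Add1,r1:Mul1,r2:Mul2,r3:6,r4:1
cycle 5: stall // r0:Add1,r1:Mul1,r2:Mul2,r3:6,r4:1
cycle 6: CDB Mul1=5; issue MUL r2<-Mul1 // r0:Add1,r1:5,r2:Mul1,r3:6,r4:1
cycle 7: CDB Mul2=30; issue SUB r0<-Add2 // r0:Add2,r1:5,r2:Mul1,r3:6,r4:1
cycle 8: - // r0:Add2,r1:5,r2:Mul1,r3:6,r4:1
cycle 9: CDB Add1=1 // r0:Add2,r1:5,r2:Mul1,r3:6,r4:1
cycle 10: - // r0:Add2,r1:5,r2:Mul1,r3:6,r4:1
cycle 11: - // r0:Add2,r1:5,r2:Mul1,r3:6,r4:1
cycle 12: CDB Add2=-4 // r0:-4,r1:5,r2:Mul1,r3:6,r4:1

STATUS = TAG Mul1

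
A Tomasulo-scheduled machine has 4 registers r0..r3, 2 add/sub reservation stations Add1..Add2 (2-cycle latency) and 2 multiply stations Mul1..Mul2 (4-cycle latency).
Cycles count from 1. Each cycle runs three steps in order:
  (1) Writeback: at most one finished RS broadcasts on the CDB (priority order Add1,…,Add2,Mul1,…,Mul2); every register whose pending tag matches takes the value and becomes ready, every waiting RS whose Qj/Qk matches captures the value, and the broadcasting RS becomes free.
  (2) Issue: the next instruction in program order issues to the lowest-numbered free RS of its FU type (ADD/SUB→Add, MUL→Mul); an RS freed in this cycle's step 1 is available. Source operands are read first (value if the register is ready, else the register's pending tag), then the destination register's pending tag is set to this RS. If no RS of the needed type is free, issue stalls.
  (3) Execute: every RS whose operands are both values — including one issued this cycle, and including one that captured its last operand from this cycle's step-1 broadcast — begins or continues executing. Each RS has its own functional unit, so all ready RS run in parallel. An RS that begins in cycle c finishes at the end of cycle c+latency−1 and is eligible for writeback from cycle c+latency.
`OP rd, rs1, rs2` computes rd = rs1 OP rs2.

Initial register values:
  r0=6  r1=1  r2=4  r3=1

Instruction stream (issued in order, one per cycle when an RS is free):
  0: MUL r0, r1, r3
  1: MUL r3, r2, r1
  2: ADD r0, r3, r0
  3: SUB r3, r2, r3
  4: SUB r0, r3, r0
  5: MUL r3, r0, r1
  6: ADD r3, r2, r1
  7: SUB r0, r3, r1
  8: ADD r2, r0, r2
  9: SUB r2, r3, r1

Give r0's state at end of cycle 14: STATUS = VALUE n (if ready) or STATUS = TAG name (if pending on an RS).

  c1: issue MUL r0<-Mul1  regs: r0:Mul1,r1:1,r2:4,r3:1
  c2: issue MUL r3<-Mul2  regs: r0:Mul1,r1:1,r2:4,r3:Mul2
  c3: issue ADD r0<-Add1  regs: r0:Add1,r1:1,r2:4,r3:Mul2
  c4: issue SUB r3<-Add2  regs: r0:Add1,r1:1,r2:4,r3:Add2
  c5: CDB Mul1=1; stall  regs: r0:Add1,r1:1,r2:4,r3:Add2
  c6: CDB Mul2=4; stall  regs: r0:Add1,r1:1,r2:4,r3:Add2
  c7: stall  regs: r0:Add1,r1:1,r2:4,r3:Add2
  c8: CDB Add1=5; issue SUB r0<-Add1  regs: r0:Add1,r1:1,r2:4,r3:Add2
  c9: CDB Add2=0; issue MUL r3<-Mul1  regs: r0:Add1,r1:1,r2:4,r3:Mul1
  c10: issue ADD r3<-Add2  regs: r0:Add1,r1:1,r2:4,r3:Add2
  c11: CDB Add1=-5; issue SUB r0<-Add1  regs: r0:Add1,r1:1,r2:4,r3:Add2
  c12: CDB Add2=5; issue ADD r2<-Add2  regs: r0:Add1,r1:1,r2:Add2,r3:5
  c13: stall  regs: r0:Add1,r1:1,r2:Add2,r3:5
  c14: CDB Add1=4; issue SUB r2<-Add1  regs: r0:4,r1:1,r2:Add1,r3:5

STATUS = VALUE 4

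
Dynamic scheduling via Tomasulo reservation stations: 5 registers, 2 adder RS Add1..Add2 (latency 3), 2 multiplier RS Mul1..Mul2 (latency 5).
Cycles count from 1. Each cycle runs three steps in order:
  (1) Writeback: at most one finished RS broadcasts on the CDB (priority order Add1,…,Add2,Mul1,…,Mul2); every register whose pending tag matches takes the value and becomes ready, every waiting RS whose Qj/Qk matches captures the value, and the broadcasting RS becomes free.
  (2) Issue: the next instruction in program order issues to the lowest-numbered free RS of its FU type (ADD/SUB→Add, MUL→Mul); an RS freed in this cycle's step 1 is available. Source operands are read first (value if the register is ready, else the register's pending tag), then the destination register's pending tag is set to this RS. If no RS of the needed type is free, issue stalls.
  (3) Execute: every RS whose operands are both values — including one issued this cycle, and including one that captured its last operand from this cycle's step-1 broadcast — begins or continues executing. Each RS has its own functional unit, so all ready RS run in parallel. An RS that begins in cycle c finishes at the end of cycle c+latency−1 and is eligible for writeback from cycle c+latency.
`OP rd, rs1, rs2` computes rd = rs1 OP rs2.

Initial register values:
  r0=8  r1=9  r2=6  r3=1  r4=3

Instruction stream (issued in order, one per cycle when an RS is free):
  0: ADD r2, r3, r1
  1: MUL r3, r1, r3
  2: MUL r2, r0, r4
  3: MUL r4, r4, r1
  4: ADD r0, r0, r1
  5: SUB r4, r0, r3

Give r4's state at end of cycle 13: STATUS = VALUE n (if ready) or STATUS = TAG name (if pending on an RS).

STATUS = TAG Add2

cycle 1: issue ADD r2<-Add1 // r0:8,r1:9,r2:Add1,r3:1,r4:3
cycle 2: issue MUL r3<-Mul1 // r0:8,r1:9,r2:Add1,r3:Mul1,r4:3
cycle 3: issue MUL r2<-Mul2 // r0:8,r1:9,r2:Mul2,r3:Mul1,r4:3
cycle 4: CDB Add1=10; stall // r0:8,r1:9,r2:Mul2,r3:Mul1,r4:3
cycle 5: stall // r0:8,r1:9,r2:Mul2,r3:Mul1,r4:3
cycle 6: stall // r0:8,r1:9,r2:Mul2,r3:Mul1,r4:3
cycle 7: CDB Mul1=9; issue MUL r4<-Mul1 // r0:8,r1:9,r2:Mul2,r3:9,r4:Mul1
cycle 8: CDB Mul2=24; issue ADD r0<-Add1 // r0:Add1,r1:9,r2:24,r3:9,r4:Mul1
cycle 9: issue SUB r4<-Add2 // r0:Add1,r1:9,r2:24,r3:9,r4:Add2
cycle 10: - // r0:Add1,r1:9,r2:24,r3:9,r4:Add2
cycle 11: CDB Add1=17 // r0:17,r1:9,r2:24,r3:9,r4:Add2
cycle 12: CDB Mul1=27 // r0:17,r1:9,r2:24,r3:9,r4:Add2
cycle 13: - // r0:17,r1:9,r2:24,r3:9,r4:Add2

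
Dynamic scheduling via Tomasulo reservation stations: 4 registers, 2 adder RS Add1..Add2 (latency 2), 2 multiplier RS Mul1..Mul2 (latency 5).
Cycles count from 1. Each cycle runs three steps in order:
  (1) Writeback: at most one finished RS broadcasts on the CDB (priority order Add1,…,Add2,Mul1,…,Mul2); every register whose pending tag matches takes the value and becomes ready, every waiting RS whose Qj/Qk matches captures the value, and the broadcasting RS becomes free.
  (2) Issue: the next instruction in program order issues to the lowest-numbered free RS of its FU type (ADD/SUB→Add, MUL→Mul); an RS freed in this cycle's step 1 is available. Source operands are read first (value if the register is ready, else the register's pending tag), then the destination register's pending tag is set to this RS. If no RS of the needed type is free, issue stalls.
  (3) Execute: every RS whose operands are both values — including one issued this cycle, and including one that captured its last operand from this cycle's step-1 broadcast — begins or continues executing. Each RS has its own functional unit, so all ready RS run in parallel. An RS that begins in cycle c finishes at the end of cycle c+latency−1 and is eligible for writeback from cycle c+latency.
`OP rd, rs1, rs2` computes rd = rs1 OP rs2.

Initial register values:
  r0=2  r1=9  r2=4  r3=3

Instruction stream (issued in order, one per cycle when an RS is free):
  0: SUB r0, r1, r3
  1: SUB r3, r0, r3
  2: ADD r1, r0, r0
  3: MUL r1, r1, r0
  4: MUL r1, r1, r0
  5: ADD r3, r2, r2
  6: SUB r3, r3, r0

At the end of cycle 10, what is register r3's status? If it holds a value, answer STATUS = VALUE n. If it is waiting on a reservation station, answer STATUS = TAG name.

STATUS = VALUE 2

  c1: issue SUB r0<-Add1  regs: r0:Add1,r1:9,r2:4,r3:3
  c2: issue SUB r3<-Add2  regs: r0:Add1,r1:9,r2:4,r3:Add2
  c3: CDB Add1=6; issue ADD r1<-Add1  regs: r0:6,r1:Add1,r2:4,r3:Add2
  c4: issue MUL r1<-Mul1  regs: r0:6,r1:Mul1,r2:4,r3:Add2
  c5: CDB Add1=12; issue MUL r1<-Mul2  regs: r0:6,r1:Mul2,r2:4,r3:Add2
  c6: CDB Add2=3; issue ADD r3<-Add1  regs: r0:6,r1:Mul2,r2:4,r3:Add1
  c7: issue SUB r3<-Add2  regs: r0:6,r1:Mul2,r2:4,r3:Add2
  c8: CDB Add1=8  regs: r0:6,r1:Mul2,r2:4,r3:Add2
  c9: -  regs: r0:6,r1:Mul2,r2:4,r3:Add2
  c10: CDB Add2=2  regs: r0:6,r1:Mul2,r2:4,r3:2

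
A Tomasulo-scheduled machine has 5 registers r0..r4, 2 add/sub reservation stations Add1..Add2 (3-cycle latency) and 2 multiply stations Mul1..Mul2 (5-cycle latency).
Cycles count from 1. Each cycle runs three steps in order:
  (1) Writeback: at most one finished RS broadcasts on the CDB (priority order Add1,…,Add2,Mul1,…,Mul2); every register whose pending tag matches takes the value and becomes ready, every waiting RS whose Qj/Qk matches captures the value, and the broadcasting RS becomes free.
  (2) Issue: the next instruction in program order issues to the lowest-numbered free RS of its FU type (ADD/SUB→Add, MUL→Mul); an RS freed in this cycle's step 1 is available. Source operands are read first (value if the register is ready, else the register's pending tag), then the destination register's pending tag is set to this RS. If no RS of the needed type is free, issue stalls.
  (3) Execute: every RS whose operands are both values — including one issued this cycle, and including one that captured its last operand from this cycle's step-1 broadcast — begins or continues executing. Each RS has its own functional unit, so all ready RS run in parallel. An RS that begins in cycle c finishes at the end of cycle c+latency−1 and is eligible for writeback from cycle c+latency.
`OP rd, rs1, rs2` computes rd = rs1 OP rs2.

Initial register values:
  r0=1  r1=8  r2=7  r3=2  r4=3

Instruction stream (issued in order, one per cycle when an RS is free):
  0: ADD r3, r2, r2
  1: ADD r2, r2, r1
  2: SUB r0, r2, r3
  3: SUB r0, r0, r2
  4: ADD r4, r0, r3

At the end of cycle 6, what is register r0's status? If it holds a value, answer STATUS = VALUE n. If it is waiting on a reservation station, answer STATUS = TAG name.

STATUS = TAG Add2

cycle 1: issue ADD r3<-Add1 // r0:1,r1:8,r2:7,r3:Add1,r4:3
cycle 2: issue ADD r2<-Add2 // r0:1,r1:8,r2:Add2,r3:Add1,r4:3
cycle 3: stall // r0:1,r1:8,r2:Add2,r3:Add1,r4:3
cycle 4: CDB Add1=14; issue SUB r0<-Add1 // r0:Add1,r1:8,r2:Add2,r3:14,r4:3
cycle 5: CDB Add2=15; issue SUB r0<-Add2 // r0:Add2,r1:8,r2:15,r3:14,r4:3
cycle 6: stall // r0:Add2,r1:8,r2:15,r3:14,r4:3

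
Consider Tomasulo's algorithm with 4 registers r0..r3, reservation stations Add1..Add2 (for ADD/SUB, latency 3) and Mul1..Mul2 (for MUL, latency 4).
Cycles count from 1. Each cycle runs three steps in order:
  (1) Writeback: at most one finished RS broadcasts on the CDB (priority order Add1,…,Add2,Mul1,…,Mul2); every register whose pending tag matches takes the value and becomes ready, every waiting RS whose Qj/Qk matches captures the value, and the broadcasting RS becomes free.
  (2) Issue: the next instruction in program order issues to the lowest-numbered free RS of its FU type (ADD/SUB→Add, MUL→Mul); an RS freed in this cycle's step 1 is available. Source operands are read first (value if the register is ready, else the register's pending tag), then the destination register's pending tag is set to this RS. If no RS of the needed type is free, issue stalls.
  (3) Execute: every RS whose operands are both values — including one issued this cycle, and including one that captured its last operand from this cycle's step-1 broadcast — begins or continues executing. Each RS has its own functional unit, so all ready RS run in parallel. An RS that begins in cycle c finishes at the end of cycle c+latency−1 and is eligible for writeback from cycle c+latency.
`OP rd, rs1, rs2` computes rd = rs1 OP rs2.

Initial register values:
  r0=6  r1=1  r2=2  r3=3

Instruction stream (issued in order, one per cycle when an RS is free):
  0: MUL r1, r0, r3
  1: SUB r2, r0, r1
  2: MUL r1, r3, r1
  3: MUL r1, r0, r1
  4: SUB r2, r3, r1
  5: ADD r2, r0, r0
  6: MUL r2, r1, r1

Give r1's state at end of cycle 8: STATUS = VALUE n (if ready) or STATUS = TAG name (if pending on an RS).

  c1: issue MUL r1<-Mul1  regs: r0:6,r1:Mul1,r2:2,r3:3
  c2: issue SUB r2<-Add1  regs: r0:6,r1:Mul1,r2:Add1,r3:3
  c3: issue MUL r1<-Mul2  regs: r0:6,r1:Mul2,r2:Add1,r3:3
  c4: stall  regs: r0:6,r1:Mul2,r2:Add1,r3:3
  c5: CDB Mul1=18; issue MUL r1<-Mul1  regs: r0:6,r1:Mul1,r2:Add1,r3:3
  c6: issue SUB r2<-Add2  regs: r0:6,r1:Mul1,r2:Add2,r3:3
  c7: stall  regs: r0:6,r1:Mul1,r2:Add2,r3:3
  c8: CDB Add1=-12; issue ADD r2<-Add1  regs: r0:6,r1:Mul1,r2:Add1,r3:3

STATUS = TAG Mul1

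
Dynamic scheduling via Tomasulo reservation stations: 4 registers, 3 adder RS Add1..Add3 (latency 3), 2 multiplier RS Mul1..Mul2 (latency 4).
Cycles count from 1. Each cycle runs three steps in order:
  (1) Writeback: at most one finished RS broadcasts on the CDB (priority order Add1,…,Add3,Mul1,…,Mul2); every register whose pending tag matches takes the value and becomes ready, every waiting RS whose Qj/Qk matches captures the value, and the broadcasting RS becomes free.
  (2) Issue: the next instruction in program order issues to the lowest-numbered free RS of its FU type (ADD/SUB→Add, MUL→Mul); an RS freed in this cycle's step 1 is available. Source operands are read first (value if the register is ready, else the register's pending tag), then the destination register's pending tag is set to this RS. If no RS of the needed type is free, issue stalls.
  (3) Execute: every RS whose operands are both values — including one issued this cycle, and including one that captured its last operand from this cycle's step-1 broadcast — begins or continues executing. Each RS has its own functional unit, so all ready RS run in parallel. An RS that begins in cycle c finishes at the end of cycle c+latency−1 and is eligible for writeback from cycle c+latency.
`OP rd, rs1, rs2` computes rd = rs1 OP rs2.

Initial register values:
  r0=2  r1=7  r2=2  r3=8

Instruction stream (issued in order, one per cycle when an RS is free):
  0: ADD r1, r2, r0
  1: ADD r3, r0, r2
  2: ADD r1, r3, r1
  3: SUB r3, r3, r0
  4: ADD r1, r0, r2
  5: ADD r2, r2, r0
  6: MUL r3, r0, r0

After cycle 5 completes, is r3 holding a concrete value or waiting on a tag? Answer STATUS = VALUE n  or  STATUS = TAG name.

STATUS = TAG Add1

c1: issue ADD r1<-Add1 | r0:2,r1:Add1,r2:2,r3:8
c2: issue ADD r3<-Add2 | r0:2,r1:Add1,r2:2,r3:Add2
c3: issue ADD r1<-Add3 | r0:2,r1:Add3,r2:2,r3:Add2
c4: CDB Add1=4; issue SUB r3<-Add1 | r0:2,r1:Add3,r2:2,r3:Add1
c5: CDB Add2=4; issue ADD r1<-Add2 | r0:2,r1:Add2,r2:2,r3:Add1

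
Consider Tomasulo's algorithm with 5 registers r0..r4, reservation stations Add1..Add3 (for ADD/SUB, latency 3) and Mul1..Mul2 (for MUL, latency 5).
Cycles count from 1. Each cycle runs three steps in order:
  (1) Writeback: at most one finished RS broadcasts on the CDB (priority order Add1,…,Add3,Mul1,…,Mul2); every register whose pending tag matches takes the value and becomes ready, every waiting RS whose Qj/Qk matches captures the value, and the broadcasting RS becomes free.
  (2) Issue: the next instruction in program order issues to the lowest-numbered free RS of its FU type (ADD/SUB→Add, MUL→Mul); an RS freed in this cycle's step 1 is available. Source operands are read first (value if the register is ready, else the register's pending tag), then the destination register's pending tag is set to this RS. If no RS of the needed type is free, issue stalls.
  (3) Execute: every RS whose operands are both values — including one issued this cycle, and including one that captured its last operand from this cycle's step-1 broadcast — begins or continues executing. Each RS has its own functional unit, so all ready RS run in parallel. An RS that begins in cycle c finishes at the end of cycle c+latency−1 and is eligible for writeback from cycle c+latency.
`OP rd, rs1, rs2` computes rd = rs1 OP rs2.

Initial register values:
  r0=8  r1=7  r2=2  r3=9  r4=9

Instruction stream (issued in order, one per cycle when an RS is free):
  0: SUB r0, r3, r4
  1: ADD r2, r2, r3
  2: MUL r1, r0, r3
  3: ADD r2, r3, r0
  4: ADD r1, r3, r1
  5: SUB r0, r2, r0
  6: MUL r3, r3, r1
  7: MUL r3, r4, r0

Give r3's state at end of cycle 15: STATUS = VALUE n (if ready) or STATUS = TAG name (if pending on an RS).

cycle 1: issue SUB r0<-Add1 // r0:Add1,r1:7,r2:2,r3:9,r4:9
cycle 2: issue ADD r2<-Add2 // r0:Add1,r1:7,r2:Add2,r3:9,r4:9
cycle 3: issue MUL r1<-Mul1 // r0:Add1,r1:Mul1,r2:Add2,r3:9,r4:9
cycle 4: CDB Add1=0; issue ADD r2<-Add1 // r0:0,r1:Mul1,r2:Add1,r3:9,r4:9
cycle 5: CDB Add2=11; issue ADD r1<-Add2 // r0:0,r1:Add2,r2:Add1,r3:9,r4:9
cycle 6: issue SUB r0<-Add3 // r0:Add3,r1:Add2,r2:Add1,r3:9,r4:9
cycle 7: CDB Add1=9; issue MUL r3<-Mul2 // r0:Add3,r1:Add2,r2:9,r3:Mul2,r4:9
cycle 8: stall // r0:Add3,r1:Add2,r2:9,r3:Mul2,r4:9
cycle 9: CDB Mul1=0; issue MUL r3<-Mul1 // r0:Add3,r1:Add2,r2:9,r3:Mul1,r4:9
cycle 10: CDB Add3=9 // r0:9,r1:Add2,r2:9,r3:Mul1,r4:9
cycle 11: - // r0:9,r1:Add2,r2:9,r3:Mul1,r4:9
cycle 12: CDB Add2=9 // r0:9,r1:9,r2:9,r3:Mul1,r4:9
cycle 13: - // r0:9,r1:9,r2:9,r3:Mul1,r4:9
cycle 14: - // r0:9,r1:9,r2:9,r3:Mul1,r4:9
cycle 15: CDB Mul1=81 // r0:9,r1:9,r2:9,r3:81,r4:9

STATUS = VALUE 81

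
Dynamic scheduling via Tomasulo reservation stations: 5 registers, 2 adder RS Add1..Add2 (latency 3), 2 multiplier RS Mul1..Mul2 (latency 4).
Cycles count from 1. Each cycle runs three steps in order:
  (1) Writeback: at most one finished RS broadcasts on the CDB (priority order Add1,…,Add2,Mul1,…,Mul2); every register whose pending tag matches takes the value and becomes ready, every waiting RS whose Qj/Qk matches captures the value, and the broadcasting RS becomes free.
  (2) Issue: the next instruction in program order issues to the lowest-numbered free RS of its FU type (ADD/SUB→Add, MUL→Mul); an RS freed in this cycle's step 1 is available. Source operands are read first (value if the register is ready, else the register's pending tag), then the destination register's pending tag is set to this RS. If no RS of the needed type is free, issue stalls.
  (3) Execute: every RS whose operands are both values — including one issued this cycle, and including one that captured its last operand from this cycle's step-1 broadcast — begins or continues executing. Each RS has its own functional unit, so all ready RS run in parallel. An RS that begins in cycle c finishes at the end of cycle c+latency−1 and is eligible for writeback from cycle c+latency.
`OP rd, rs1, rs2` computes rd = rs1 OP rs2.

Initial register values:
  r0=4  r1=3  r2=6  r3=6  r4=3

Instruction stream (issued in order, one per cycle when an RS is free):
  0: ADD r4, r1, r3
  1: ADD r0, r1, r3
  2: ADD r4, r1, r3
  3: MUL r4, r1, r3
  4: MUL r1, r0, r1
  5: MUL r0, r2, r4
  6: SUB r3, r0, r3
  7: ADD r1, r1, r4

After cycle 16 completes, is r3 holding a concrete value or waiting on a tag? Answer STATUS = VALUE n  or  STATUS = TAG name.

STATUS = VALUE 102

c1: issue ADD r4<-Add1 | r0:4,r1:3,r2:6,r3:6,r4:Add1
c2: issue ADD r0<-Add2 | r0:Add2,r1:3,r2:6,r3:6,r4:Add1
c3: stall | r0:Add2,r1:3,r2:6,r3:6,r4:Add1
c4: CDB Add1=9; issue ADD r4<-Add1 | r0:Add2,r1:3,r2:6,r3:6,r4:Add1
c5: CDB Add2=9; issue MUL r4<-Mul1 | r0:9,r1:3,r2:6,r3:6,r4:Mul1
c6: issue MUL r1<-Mul2 | r0:9,r1:Mul2,r2:6,r3:6,r4:Mul1
c7: CDB Add1=9; stall | r0:9,r1:Mul2,r2:6,r3:6,r4:Mul1
c8: stall | r0:9,r1:Mul2,r2:6,r3:6,r4:Mul1
c9: CDB Mul1=18; issue MUL r0<-Mul1 | r0:Mul1,r1:Mul2,r2:6,r3:6,r4:18
c10: CDB Mul2=27; issue SUB r3<-Add1 | r0:Mul1,r1:27,r2:6,r3:Add1,r4:18
c11: issue ADD r1<-Add2 | r0:Mul1,r1:Add2,r2:6,r3:Add1,r4:18
c12: - | r0:Mul1,r1:Add2,r2:6,r3:Add1,r4:18
c13: CDB Mul1=108 | r0:108,r1:Add2,r2:6,r3:Add1,r4:18
c14: CDB Add2=45 | r0:108,r1:45,r2:6,r3:Add1,r4:18
c15: - | r0:108,r1:45,r2:6,r3:Add1,r4:18
c16: CDB Add1=102 | r0:108,r1:45,r2:6,r3:102,r4:18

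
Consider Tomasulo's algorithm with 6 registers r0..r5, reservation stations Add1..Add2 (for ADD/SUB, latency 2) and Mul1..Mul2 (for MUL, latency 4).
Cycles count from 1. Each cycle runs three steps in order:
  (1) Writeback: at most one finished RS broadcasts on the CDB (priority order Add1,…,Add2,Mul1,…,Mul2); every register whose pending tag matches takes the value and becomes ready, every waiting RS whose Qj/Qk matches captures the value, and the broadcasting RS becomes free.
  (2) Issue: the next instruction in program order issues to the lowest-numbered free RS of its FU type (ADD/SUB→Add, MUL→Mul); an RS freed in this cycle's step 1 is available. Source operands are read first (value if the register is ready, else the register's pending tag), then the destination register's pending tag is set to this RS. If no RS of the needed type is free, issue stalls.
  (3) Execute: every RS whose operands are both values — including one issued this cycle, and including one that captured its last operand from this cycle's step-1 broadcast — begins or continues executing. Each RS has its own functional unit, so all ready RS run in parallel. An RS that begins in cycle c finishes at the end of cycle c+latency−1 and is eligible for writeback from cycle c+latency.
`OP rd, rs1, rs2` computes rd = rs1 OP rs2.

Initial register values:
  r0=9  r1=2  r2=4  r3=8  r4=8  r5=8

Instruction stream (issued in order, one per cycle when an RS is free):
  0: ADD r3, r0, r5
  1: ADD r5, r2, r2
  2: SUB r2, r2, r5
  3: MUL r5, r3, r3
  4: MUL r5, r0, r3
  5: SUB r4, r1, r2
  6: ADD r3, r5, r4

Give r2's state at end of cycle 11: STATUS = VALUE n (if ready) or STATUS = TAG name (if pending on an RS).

  c1: issue ADD r3<-Add1  regs: r0:9,r1:2,r2:4,r3:Add1,r4:8,r5:8
  c2: issue ADD r5<-Add2  regs: r0:9,r1:2,r2:4,r3:Add1,r4:8,r5:Add2
  c3: CDB Add1=17; issue SUB r2<-Add1  regs: r0:9,r1:2,r2:Add1,r3:17,r4:8,r5:Add2
  c4: CDB Add2=8; issue MUL r5<-Mul1  regs: r0:9,r1:2,r2:Add1,r3:17,r4:8,r5:Mul1
  c5: issue MUL r5<-Mul2  regs: r0:9,r1:2,r2:Add1,r3:17,r4:8,r5:Mul2
  c6: CDB Add1=-4; issue SUB r4<-Add1  regs: r0:9,r1:2,r2:-4,r3:17,r4:Add1,r5:Mul2
  c7: issue ADD r3<-Add2  regs: r0:9,r1:2,r2:-4,r3:Add2,r4:Add1,r5:Mul2
  c8: CDB Add1=6  regs: r0:9,r1:2,r2:-4,r3:Add2,r4:6,r5:Mul2
  c9: CDB Mul1=289  regs: r0:9,r1:2,r2:-4,r3:Add2,r4:6,r5:Mul2
  c10: CDB Mul2=153  regs: r0:9,r1:2,r2:-4,r3:Add2,r4:6,r5:153
  c11: -  regs: r0:9,r1:2,r2:-4,r3:Add2,r4:6,r5:153

STATUS = VALUE -4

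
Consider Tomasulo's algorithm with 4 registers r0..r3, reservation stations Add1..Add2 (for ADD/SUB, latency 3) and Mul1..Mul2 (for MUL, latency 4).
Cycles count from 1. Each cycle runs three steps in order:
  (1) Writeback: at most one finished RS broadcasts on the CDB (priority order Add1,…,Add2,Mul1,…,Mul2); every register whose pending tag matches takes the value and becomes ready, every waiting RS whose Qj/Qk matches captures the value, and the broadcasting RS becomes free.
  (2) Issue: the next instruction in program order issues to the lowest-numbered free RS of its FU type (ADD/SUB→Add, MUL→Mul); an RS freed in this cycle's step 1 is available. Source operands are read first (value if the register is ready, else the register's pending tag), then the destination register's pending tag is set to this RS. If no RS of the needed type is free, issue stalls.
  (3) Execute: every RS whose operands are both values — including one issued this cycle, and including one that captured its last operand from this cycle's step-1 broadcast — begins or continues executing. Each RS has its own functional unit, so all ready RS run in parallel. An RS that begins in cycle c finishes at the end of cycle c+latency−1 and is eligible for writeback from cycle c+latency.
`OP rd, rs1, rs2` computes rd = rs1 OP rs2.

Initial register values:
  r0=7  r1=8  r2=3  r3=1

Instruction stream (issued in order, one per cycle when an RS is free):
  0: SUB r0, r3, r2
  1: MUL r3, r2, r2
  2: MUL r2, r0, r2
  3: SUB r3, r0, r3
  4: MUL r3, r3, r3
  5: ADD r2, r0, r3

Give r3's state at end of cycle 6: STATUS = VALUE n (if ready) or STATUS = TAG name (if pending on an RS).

STATUS = TAG Mul1

cycle 1: issue SUB r0<-Add1 // r0:Add1,r1:8,r2:3,r3:1
cycle 2: issue MUL r3<-Mul1 // r0:Add1,r1:8,r2:3,r3:Mul1
cycle 3: issue MUL r2<-Mul2 // r0:Add1,r1:8,r2:Mul2,r3:Mul1
cycle 4: CDB Add1=-2; issue SUB r3<-Add1 // r0:-2,r1:8,r2:Mul2,r3:Add1
cycle 5: stall // r0:-2,r1:8,r2:Mul2,r3:Add1
cycle 6: CDB Mul1=9; issue MUL r3<-Mul1 // r0:-2,r1:8,r2:Mul2,r3:Mul1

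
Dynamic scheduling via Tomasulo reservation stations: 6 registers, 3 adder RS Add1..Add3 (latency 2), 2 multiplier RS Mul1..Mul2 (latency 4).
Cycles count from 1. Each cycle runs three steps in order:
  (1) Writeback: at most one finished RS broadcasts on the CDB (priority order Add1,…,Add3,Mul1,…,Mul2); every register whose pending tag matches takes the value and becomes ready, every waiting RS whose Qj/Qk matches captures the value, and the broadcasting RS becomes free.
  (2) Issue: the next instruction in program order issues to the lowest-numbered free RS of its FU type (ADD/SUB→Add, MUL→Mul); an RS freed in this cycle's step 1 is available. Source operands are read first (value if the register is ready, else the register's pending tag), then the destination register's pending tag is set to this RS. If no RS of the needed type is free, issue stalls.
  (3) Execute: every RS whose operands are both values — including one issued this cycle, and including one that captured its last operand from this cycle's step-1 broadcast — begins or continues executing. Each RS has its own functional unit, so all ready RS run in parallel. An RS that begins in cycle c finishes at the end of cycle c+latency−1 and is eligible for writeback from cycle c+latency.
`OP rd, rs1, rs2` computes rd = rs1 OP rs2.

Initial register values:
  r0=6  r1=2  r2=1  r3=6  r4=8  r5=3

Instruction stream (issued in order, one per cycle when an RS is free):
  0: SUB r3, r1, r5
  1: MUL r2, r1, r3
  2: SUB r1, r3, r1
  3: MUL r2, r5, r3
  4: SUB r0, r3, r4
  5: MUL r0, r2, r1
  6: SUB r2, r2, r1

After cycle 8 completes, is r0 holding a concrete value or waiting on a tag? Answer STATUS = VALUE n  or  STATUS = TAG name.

STATUS = TAG Mul1

cycle 1: issue SUB r3<-Add1 // r0:6,r1:2,r2:1,r3:Add1,r4:8,r5:3
cycle 2: issue MUL r2<-Mul1 // r0:6,r1:2,r2:Mul1,r3:Add1,r4:8,r5:3
cycle 3: CDB Add1=-1; issue SUB r1<-Add1 // r0:6,r1:Add1,r2:Mul1,r3:-1,r4:8,r5:3
cycle 4: issue MUL r2<-Mul2 // r0:6,r1:Add1,r2:Mul2,r3:-1,r4:8,r5:3
cycle 5: CDB Add1=-3; issue SUB r0<-Add1 // r0:Add1,r1:-3,r2:Mul2,r3:-1,r4:8,r5:3
cycle 6: stall // r0:Add1,r1:-3,r2:Mul2,r3:-1,r4:8,r5:3
cycle 7: CDB Add1=-9; stall // r0:-9,r1:-3,r2:Mul2,r3:-1,r4:8,r5:3
cycle 8: CDB Mul1=-2; issue MUL r0<-Mul1 // r0:Mul1,r1:-3,r2:Mul2,r3:-1,r4:8,r5:3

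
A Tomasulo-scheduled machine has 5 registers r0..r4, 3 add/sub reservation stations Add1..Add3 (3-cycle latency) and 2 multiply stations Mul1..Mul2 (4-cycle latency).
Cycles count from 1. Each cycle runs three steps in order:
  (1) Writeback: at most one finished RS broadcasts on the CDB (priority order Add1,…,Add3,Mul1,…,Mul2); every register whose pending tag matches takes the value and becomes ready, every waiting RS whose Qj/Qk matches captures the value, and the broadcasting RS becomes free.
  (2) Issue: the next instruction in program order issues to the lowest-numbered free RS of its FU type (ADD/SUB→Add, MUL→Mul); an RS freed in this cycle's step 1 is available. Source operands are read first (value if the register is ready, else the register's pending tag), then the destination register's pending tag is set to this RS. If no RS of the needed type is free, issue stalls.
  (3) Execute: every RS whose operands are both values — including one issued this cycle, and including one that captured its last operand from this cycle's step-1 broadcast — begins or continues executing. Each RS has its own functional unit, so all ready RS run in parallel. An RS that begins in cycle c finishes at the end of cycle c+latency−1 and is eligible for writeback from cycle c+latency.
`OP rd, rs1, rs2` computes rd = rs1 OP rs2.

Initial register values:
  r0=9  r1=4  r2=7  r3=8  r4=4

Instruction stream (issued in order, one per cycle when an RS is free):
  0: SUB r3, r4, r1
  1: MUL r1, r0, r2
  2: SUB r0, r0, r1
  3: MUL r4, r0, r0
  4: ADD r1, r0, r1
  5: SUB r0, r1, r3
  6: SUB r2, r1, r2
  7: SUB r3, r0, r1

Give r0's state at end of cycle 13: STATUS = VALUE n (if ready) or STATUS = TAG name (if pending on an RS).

cycle 1: issue SUB r3<-Add1 // r0:9,r1:4,r2:7,r3:Add1,r4:4
cycle 2: issue MUL r1<-Mul1 // r0:9,r1:Mul1,r2:7,r3:Add1,r4:4
cycle 3: issue SUB r0<-Add2 // r0:Add2,r1:Mul1,r2:7,r3:Add1,r4:4
cycle 4: CDB Add1=0; issue MUL r4<-Mul2 // r0:Add2,r1:Mul1,r2:7,r3:0,r4:Mul2
cycle 5: issue ADD r1<-Add1 // r0:Add2,r1:Add1,r2:7,r3:0,r4:Mul2
cycle 6: CDB Mul1=63; issue SUB r0<-Add3 // r0:Add3,r1:Add1,r2:7,r3:0,r4:Mul2
cycle 7: stall // r0:Add3,r1:Add1,r2:7,r3:0,r4:Mul2
cycle 8: stall // r0:Add3,r1:Add1,r2:7,r3:0,r4:Mul2
cycle 9: CDB Add2=-54; issue SUB r2<-Add2 // r0:Add3,r1:Add1,r2:Add2,r3:0,r4:Mul2
cycle 10: stall // r0:Add3,r1:Add1,r2:Add2,r3:0,r4:Mul2
cycle 11: stall // r0:Add3,r1:Add1,r2:Add2,r3:0,r4:Mul2
cycle 12: CDB Add1=9; issue SUB r3<-Add1 // r0:Add3,r1:9,r2:Add2,r3:Add1,r4:Mul2
cycle 13: CDB Mul2=2916 // r0:Add3,r1:9,r2:Add2,r3:Add1,r4:2916

STATUS = TAG Add3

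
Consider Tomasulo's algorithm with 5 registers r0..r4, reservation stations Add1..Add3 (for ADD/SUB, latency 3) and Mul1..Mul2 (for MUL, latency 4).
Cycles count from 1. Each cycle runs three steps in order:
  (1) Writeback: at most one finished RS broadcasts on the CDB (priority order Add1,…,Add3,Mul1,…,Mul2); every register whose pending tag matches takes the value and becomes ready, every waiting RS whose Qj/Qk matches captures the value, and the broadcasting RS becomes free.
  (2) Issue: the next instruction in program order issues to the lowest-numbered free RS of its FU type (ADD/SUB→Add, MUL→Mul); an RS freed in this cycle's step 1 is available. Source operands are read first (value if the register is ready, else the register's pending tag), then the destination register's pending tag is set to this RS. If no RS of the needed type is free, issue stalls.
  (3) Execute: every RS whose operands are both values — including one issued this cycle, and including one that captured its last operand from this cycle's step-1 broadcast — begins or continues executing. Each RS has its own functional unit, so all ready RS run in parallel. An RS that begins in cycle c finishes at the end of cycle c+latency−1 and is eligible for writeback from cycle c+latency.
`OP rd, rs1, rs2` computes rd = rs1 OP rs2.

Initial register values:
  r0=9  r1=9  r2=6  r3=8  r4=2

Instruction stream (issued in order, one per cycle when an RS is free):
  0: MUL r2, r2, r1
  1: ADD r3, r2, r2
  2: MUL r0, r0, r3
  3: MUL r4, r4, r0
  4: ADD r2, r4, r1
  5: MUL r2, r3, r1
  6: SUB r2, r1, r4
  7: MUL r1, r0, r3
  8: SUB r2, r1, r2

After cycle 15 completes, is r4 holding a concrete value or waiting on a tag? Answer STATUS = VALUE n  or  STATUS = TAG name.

  c1: issue MUL r2<-Mul1  regs: r0:9,r1:9,r2:Mul1,r3:8,r4:2
  c2: issue ADD r3<-Add1  regs: r0:9,r1:9,r2:Mul1,r3:Add1,r4:2
  c3: issue MUL r0<-Mul2  regs: r0:Mul2,r1:9,r2:Mul1,r3:Add1,r4:2
  c4: stall  regs: r0:Mul2,r1:9,r2:Mul1,r3:Add1,r4:2
  c5: CDB Mul1=54; issue MUL r4<-Mul1  regs: r0:Mul2,r1:9,r2:54,r3:Add1,r4:Mul1
  c6: issue ADD r2<-Add2  regs: r0:Mul2,r1:9,r2:Add2,r3:Add1,r4:Mul1
  c7: stall  regs: r0:Mul2,r1:9,r2:Add2,r3:Add1,r4:Mul1
  c8: CDB Add1=108; stall  regs: r0:Mul2,r1:9,r2:Add2,r3:108,r4:Mul1
  c9: stall  regs: r0:Mul2,r1:9,r2:Add2,r3:108,r4:Mul1
  c10: stall  regs: r0:Mul2,r1:9,r2:Add2,r3:108,r4:Mul1
  c11: stall  regs: r0:Mul2,r1:9,r2:Add2,r3:108,r4:Mul1
  c12: CDB Mul2=972; issue MUL r2<-Mul2  regs: r0:972,r1:9,r2:Mul2,r3:108,r4:Mul1
  c13: issue SUB r2<-Add1  regs: r0:972,r1:9,r2:Add1,r3:108,r4:Mul1
  c14: stall  regs: r0:972,r1:9,r2:Add1,r3:108,r4:Mul1
  c15: stall  regs: r0:972,r1:9,r2:Add1,r3:108,r4:Mul1

STATUS = TAG Mul1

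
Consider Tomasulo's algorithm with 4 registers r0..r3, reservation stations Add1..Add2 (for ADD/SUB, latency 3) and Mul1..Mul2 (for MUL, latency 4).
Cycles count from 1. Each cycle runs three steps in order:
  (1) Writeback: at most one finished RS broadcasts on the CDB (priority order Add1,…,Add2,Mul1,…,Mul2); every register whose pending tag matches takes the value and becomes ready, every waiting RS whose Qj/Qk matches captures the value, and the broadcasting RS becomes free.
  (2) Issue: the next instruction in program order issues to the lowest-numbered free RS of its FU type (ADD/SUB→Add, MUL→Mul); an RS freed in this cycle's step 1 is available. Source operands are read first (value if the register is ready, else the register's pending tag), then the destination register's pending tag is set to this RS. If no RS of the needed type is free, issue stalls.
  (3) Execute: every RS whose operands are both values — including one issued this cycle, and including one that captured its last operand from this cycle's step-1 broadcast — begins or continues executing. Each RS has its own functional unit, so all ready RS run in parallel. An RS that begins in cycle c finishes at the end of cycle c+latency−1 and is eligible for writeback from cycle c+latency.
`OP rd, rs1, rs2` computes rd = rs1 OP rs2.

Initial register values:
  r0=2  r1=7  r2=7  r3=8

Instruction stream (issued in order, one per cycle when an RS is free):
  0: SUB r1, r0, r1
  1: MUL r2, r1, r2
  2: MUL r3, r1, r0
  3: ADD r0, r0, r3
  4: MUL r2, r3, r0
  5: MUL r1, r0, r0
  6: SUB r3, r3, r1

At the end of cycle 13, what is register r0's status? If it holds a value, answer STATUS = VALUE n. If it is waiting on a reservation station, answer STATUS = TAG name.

  c1: issue SUB r1<-Add1  regs: r0:2,r1:Add1,r2:7,r3:8
  c2: issue MUL r2<-Mul1  regs: r0:2,r1:Add1,r2:Mul1,r3:8
  c3: issue MUL r3<-Mul2  regs: r0:2,r1:Add1,r2:Mul1,r3:Mul2
  c4: CDB Add1=-5; issue ADD r0<-Add1  regs: r0:Add1,r1:-5,r2:Mul1,r3:Mul2
  c5: stall  regs: r0:Add1,r1:-5,r2:Mul1,r3:Mul2
  c6: stall  regs: r0:Add1,r1:-5,r2:Mul1,r3:Mul2
  c7: stall  regs: r0:Add1,r1:-5,r2:Mul1,r3:Mul2
  c8: CDB Mul1=-35; issue MUL r2<-Mul1  regs: r0:Add1,r1:-5,r2:Mul1,r3:Mul2
  c9: CDB Mul2=-10; issue MUL r1<-Mul2  regs: r0:Add1,r1:Mul2,r2:Mul1,r3:-10
  c10: issue SUB r3<-Add2  regs: r0:Add1,r1:Mul2,r2:Mul1,r3:Add2
  c11: -  regs: r0:Add1,r1:Mul2,r2:Mul1,r3:Add2
  c12: CDB Add1=-8  regs: r0:-8,r1:Mul2,r2:Mul1,r3:Add2
  c13: -  regs: r0:-8,r1:Mul2,r2:Mul1,r3:Add2

STATUS = VALUE -8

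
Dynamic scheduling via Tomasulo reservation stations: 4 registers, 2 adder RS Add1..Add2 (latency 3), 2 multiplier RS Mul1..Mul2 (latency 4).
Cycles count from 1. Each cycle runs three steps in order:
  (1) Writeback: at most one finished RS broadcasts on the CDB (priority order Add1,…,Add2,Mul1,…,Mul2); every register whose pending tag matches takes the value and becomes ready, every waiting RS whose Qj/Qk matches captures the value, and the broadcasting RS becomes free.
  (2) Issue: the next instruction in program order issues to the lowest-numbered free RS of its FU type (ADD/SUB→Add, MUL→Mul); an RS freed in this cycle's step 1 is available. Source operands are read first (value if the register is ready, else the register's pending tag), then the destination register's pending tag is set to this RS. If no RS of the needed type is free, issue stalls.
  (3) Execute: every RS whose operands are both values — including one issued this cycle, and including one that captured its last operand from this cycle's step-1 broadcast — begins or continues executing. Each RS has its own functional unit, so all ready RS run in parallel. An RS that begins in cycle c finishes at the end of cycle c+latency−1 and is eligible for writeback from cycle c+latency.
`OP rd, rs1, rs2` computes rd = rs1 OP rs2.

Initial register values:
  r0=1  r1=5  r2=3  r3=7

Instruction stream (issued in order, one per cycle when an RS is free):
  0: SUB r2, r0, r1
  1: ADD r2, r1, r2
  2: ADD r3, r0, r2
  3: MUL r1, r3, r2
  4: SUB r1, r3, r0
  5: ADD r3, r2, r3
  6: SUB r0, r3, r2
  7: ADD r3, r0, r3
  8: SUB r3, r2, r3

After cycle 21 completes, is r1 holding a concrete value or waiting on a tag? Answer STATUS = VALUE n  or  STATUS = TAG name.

  c1: issue SUB r2<-Add1  regs: r0:1,r1:5,r2:Add1,r3:7
  c2: issue ADD r2<-Add2  regs: r0:1,r1:5,r2:Add2,r3:7
  c3: stall  regs: r0:1,r1:5,r2:Add2,r3:7
  c4: CDB Add1=-4; issue ADD r3<-Add1  regs: r0:1,r1:5,r2:Add2,r3:Add1
  c5: issue MUL r1<-Mul1  regs: r0:1,r1:Mul1,r2:Add2,r3:Add1
  c6: stall  regs: r0:1,r1:Mul1,r2:Add2,r3:Add1
  c7: CDB Add2=1; issue SUB r1<-Add2  regs: r0:1,r1:Add2,r2:1,r3:Add1
  c8: stall  regs: r0:1,r1:Add2,r2:1,r3:Add1
  c9: stall  regs: r0:1,r1:Add2,r2:1,r3:Add1
  c10: CDB Add1=2; issue ADD r3<-Add1  regs: r0:1,r1:Add2,r2:1,r3:Add1
  c11: stall  regs: r0:1,r1:Add2,r2:1,r3:Add1
  c12: stall  regs: r0:1,r1:Add2,r2:1,r3:Add1
  c13: CDB Add1=3; issue SUB r0<-Add1  regs: r0:Add1,r1:Add2,r2:1,r3:3
  c14: CDB Add2=1; issue ADD r3<-Add2  regs: r0:Add1,r1:1,r2:1,r3:Add2
  c15: CDB Mul1=2; stall  regs: r0:Add1,r1:1,r2:1,r3:Add2
  c16: CDB Add1=2; issue SUB r3<-Add1  regs: r0:2,r1:1,r2:1,r3:Add1
  c17: -  regs: r0:2,r1:1,r2:1,r3:Add1
  c18: -  regs: r0:2,r1:1,r2:1,r3:Add1
  c19: CDB Add2=5  regs: r0:2,r1:1,r2:1,r3:Add1
  c20: -  regs: r0:2,r1:1,r2:1,r3:Add1
  c21: -  regs: r0:2,r1:1,r2:1,r3:Add1

STATUS = VALUE 1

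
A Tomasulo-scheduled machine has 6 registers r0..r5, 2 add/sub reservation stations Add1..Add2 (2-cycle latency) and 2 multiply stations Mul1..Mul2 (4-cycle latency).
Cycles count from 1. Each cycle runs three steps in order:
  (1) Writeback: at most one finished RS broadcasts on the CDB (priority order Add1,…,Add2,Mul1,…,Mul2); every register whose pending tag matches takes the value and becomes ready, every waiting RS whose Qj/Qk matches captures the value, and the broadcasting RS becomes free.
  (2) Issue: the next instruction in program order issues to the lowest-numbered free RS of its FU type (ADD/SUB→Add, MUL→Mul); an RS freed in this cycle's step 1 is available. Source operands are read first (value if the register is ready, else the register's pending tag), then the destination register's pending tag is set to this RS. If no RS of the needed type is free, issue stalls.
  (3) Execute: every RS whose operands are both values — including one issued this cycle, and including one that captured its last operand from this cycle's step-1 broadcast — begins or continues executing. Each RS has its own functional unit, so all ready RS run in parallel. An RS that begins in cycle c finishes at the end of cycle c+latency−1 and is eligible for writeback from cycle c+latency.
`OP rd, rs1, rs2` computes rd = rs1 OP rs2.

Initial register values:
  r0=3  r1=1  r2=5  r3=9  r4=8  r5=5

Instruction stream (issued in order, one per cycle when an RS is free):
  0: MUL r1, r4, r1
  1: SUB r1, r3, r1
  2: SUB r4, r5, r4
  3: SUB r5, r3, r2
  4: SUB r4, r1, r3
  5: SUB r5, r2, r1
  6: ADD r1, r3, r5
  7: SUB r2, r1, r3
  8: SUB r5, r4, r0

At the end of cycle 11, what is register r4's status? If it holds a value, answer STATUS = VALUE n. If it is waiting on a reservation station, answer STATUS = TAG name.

  c1: issue MUL r1<-Mul1  regs: r0:3,r1:Mul1,r2:5,r3:9,r4:8,r5:5
  c2: issue SUB r1<-Add1  regs: r0:3,r1:Add1,r2:5,r3:9,r4:8,r5:5
  c3: issue SUB r4<-Add2  regs: r0:3,r1:Add1,r2:5,r3:9,r4:Add2,r5:5
  c4: stall  regs: r0:3,r1:Add1,r2:5,r3:9,r4:Add2,r5:5
  c5: CDB Add2=-3; issue SUB r5<-Add2  regs: r0:3,r1:Add1,r2:5,r3:9,r4:-3,r5:Add2
  c6: CDB Mul1=8; stall  regs: r0:3,r1:Add1,r2:5,r3:9,r4:-3,r5:Add2
  c7: CDB Add2=4; issue SUB r4<-Add2  regs: r0:3,r1:Add1,r2:5,r3:9,r4:Add2,r5:4
  c8: CDB Add1=1; issue SUB r5<-Add1  regs: r0:3,r1:1,r2:5,r3:9,r4:Add2,r5:Add1
  c9: stall  regs: r0:3,r1:1,r2:5,r3:9,r4:Add2,r5:Add1
  c10: CDB Add1=4; issue ADD r1<-Add1  regs: r0:3,r1:Add1,r2:5,r3:9,r4:Add2,r5:4
  c11: CDB Add2=-8; issue SUB r2<-Add2  regs: r0:3,r1:Add1,r2:Add2,r3:9,r4:-8,r5:4

STATUS = VALUE -8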